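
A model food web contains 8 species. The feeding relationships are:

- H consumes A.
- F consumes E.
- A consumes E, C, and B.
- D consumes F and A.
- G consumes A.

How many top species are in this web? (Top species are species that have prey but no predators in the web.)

3

Top species (has prey, but nothing eats it): G, D, H.
Count: 3.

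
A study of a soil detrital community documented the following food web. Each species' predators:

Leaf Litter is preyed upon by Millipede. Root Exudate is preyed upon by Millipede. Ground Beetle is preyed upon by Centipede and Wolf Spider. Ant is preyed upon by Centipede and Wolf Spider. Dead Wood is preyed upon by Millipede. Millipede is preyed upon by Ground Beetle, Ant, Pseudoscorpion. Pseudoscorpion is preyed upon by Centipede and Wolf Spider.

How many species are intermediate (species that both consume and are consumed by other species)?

Intermediate species (has both prey and predators): Millipede, Ground Beetle, Ant, Pseudoscorpion.
Count: 4.

4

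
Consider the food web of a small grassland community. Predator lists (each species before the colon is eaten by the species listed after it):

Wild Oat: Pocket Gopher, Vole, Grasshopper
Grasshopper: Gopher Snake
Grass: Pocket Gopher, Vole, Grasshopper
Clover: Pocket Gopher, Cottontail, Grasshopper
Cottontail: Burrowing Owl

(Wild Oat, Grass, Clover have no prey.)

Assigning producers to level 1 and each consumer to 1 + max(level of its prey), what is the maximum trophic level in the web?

3

Producers (level 1): Wild Oat, Grass, Clover.
Clover → Cottontail → Burrowing Owl gives Burrowing Owl level 3.
No species has a prey at level 3, so no species reaches level 4.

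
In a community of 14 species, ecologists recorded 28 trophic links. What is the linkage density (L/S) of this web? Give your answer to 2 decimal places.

L/S = 2.00

There are L = 28 links among S = 14 species.
L/S = 28/14 = 2.0000 ≈ 2.00.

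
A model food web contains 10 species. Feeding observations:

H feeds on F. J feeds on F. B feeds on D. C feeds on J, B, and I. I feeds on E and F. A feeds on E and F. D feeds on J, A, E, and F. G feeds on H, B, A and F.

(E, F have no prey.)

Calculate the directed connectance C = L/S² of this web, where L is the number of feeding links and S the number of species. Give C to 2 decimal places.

C = 0.18

The web has S = 10 species and L = 18 feeding links.
C = L / S² = 18 / 100 = 0.1800 ≈ 0.18.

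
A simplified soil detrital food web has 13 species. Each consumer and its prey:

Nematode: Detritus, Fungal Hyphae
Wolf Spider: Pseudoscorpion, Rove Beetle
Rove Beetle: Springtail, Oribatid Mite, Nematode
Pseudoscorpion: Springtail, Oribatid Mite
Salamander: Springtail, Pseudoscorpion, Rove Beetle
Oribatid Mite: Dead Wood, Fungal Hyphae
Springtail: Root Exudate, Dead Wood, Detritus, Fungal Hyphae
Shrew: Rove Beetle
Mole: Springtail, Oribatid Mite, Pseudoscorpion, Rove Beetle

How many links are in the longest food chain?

One longest chain: Root Exudate → Springtail → Rove Beetle → Salamander.
It has 4 species and 3 links.

3 links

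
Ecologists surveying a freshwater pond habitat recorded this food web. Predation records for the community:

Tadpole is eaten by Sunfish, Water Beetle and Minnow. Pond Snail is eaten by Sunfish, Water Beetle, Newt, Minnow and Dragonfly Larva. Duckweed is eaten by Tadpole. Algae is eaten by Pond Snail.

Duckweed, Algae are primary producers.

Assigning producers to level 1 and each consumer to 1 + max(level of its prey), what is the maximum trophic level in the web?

Producers (level 1): Duckweed, Algae.
Duckweed → Tadpole → Water Beetle gives Water Beetle level 3.
No species has a prey at level 3, so no species reaches level 4.

3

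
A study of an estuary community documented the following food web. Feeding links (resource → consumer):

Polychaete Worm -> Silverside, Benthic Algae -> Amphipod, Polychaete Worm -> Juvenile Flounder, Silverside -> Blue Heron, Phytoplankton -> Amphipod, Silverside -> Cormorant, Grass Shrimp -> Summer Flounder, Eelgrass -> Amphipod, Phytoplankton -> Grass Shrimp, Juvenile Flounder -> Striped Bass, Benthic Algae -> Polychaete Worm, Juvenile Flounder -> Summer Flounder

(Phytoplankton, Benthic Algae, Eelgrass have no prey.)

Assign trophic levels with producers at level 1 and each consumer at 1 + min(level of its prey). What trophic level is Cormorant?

Benthic Algae is a producer → level 1.
Polychaete Worm eats Benthic Algae → level 2.
Silverside eats Polychaete Worm → level 3.
Cormorant eats Silverside → level 4.
No prey of Cormorant is below level 3, so 4 is the minimum.

Trophic level 4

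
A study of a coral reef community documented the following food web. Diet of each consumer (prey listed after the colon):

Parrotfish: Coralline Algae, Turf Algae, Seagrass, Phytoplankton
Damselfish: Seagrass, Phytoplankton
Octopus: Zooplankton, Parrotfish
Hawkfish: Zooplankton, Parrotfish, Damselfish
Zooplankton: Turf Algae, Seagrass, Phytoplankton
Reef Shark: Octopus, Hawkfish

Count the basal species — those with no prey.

4

Basal species (no prey listed): Coralline Algae, Turf Algae, Seagrass, Phytoplankton.
Count: 4.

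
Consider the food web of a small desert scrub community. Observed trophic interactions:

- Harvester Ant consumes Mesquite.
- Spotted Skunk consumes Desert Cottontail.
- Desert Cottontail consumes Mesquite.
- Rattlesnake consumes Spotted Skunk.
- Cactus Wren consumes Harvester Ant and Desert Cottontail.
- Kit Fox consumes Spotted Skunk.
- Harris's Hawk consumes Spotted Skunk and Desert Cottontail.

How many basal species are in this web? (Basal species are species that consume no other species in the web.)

1

Basal species (no prey listed): Mesquite.
Count: 1.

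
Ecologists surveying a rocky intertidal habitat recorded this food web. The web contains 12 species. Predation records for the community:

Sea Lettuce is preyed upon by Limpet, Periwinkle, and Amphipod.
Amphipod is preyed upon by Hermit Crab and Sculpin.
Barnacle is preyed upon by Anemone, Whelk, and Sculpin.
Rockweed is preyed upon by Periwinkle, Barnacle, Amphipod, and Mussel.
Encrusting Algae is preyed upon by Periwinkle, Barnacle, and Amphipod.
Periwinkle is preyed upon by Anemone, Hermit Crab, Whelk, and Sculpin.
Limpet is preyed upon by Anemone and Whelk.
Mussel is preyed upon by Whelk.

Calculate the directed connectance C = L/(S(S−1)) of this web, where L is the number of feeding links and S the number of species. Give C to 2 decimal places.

The web has S = 12 species and L = 22 feeding links.
C = L / (S(S−1)) = 22 / 132 = 0.1667 ≈ 0.17.

C = 0.17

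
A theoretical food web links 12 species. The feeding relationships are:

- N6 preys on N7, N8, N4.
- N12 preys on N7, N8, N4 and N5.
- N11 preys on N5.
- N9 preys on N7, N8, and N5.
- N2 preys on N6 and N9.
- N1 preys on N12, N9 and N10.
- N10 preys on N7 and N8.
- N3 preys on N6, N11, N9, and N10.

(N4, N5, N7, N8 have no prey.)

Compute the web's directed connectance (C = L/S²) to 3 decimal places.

The web has S = 12 species and L = 22 feeding links.
C = L / S² = 22 / 144 = 0.1528 ≈ 0.153.

C = 0.153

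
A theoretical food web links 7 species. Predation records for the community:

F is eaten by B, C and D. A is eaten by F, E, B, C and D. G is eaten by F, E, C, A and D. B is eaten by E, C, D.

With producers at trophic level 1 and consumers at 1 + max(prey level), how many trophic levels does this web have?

5

Producers (level 1): G.
G → A → F → B → D gives D level 5.
No species has a prey at level 5, so no species reaches level 6.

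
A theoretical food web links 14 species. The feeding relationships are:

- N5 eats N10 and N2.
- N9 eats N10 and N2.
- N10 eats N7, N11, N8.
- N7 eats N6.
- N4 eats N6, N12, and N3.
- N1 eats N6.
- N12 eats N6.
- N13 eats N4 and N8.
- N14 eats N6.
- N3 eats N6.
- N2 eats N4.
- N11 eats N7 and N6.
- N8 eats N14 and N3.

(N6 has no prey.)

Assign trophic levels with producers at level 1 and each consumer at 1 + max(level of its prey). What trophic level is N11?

N6 is a producer → level 1.
N7 eats N6 → level 2.
N11 eats N7 (level 2); other prey at levels: N6 1 → level 3.

Trophic level 3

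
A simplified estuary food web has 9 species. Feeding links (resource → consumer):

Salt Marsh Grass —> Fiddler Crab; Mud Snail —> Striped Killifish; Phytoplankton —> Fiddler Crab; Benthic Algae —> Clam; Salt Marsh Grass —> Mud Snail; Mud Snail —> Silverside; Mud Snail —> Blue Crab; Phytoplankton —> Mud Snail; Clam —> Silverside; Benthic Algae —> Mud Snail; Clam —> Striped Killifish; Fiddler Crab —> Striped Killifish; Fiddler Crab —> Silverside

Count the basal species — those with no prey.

Basal species (no prey listed): Salt Marsh Grass, Phytoplankton, Benthic Algae.
Count: 3.

3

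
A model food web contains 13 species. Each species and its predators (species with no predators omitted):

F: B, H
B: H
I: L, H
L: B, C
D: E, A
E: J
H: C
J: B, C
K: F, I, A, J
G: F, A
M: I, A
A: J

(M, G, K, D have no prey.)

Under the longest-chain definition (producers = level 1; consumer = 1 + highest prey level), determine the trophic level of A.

M is a producer → level 1.
A eats M (level 1); other prey at levels: G 1, K 1, D 1 → level 2.

Trophic level 2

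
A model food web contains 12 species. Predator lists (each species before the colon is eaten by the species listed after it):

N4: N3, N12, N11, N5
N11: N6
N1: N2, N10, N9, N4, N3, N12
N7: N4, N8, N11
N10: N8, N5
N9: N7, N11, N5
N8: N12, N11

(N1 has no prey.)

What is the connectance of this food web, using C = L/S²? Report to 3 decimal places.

C = 0.146

The web has S = 12 species and L = 21 feeding links.
C = L / S² = 21 / 144 = 0.1458 ≈ 0.146.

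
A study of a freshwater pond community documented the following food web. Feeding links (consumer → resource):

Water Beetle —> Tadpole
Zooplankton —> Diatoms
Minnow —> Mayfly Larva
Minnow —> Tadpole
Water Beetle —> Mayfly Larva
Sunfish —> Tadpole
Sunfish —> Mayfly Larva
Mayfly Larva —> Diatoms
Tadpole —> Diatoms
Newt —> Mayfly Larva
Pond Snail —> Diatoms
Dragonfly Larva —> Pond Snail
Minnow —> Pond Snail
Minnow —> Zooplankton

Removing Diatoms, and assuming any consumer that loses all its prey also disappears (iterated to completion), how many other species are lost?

9

Remove Diatoms.
Round 1: Pond Snail (all prey gone), Mayfly Larva (all prey gone), Zooplankton (all prey gone), Tadpole (all prey gone) → extinct.
Round 2: Newt (all prey gone), Sunfish (all prey gone), Minnow (all prey gone), Water Beetle (all prey gone), Dragonfly Larva (all prey gone) → extinct.
No further losses. Total secondary extinctions: 9.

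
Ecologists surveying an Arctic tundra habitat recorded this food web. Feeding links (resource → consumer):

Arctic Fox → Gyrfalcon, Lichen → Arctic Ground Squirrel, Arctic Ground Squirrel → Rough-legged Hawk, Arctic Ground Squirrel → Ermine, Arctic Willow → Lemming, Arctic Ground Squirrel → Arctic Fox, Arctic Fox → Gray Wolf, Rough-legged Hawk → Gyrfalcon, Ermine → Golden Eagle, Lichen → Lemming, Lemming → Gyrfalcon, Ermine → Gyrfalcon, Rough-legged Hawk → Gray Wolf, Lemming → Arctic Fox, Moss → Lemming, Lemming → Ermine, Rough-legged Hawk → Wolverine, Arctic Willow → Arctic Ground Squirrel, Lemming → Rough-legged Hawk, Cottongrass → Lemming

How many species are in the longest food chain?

4 species

One longest chain: Lichen → Lemming → Rough-legged Hawk → Gray Wolf.
It has 4 species and 3 links.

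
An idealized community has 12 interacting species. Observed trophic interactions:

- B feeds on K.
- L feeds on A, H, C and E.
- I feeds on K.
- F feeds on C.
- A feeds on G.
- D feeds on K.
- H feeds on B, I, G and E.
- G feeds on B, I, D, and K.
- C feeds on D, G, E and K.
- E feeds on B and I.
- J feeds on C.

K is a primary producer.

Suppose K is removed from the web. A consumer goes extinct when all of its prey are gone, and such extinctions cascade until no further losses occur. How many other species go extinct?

Remove K.
Round 1: D (all prey gone), B (all prey gone), I (all prey gone) → extinct.
Round 2: E (all prey gone), G (all prey gone) → extinct.
Round 3: C (all prey gone), A (all prey gone), H (all prey gone) → extinct.
Round 4: J (all prey gone), F (all prey gone), L (all prey gone) → extinct.
No further losses. Total secondary extinctions: 11.

11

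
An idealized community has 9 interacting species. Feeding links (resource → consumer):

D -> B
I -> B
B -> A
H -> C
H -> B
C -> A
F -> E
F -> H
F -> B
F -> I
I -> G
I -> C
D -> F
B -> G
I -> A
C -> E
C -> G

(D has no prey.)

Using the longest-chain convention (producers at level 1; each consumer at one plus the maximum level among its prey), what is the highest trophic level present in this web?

Producers (level 1): D.
D → F → I → B → A gives A level 5.
No species has a prey at level 5, so no species reaches level 6.

5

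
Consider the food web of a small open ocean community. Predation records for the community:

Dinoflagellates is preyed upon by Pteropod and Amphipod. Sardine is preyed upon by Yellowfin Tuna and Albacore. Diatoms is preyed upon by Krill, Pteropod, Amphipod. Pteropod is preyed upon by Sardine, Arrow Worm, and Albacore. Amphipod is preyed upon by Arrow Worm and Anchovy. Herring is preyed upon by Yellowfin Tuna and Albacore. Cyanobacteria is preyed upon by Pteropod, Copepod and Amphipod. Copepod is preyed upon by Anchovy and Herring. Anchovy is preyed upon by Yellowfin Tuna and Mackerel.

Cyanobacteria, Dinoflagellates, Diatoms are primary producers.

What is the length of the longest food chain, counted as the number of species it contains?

4 species

One longest chain: Cyanobacteria → Amphipod → Anchovy → Mackerel.
It has 4 species and 3 links.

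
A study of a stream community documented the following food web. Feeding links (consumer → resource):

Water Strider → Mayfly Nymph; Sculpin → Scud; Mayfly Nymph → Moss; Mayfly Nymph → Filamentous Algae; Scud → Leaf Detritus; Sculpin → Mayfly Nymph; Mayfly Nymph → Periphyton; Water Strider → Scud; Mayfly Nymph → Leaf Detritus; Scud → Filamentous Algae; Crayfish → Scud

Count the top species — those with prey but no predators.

Top species (has prey, but nothing eats it): Water Strider, Sculpin, Crayfish.
Count: 3.

3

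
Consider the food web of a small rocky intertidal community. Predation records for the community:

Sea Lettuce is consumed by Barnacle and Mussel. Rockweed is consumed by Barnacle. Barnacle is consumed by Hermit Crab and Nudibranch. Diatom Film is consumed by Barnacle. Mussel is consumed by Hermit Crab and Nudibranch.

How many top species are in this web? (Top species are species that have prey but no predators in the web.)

2

Top species (has prey, but nothing eats it): Hermit Crab, Nudibranch.
Count: 2.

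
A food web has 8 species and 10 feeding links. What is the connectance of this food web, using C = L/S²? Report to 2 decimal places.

C = 0.16

The web has S = 8 species and L = 10 feeding links.
C = L / S² = 10 / 64 = 0.1562 ≈ 0.16.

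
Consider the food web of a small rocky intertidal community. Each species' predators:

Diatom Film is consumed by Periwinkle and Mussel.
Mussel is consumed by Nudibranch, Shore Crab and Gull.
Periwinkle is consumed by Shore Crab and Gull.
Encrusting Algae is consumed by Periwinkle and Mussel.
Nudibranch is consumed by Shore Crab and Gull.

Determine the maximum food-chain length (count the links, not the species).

3 links

One longest chain: Diatom Film → Mussel → Nudibranch → Gull.
It has 4 species and 3 links.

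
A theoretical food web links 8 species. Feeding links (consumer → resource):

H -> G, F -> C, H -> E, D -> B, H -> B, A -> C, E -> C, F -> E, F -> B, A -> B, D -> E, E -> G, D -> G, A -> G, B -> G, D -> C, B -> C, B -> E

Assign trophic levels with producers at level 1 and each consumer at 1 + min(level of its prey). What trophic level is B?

G is a producer → level 1.
B eats G → level 2.

Trophic level 2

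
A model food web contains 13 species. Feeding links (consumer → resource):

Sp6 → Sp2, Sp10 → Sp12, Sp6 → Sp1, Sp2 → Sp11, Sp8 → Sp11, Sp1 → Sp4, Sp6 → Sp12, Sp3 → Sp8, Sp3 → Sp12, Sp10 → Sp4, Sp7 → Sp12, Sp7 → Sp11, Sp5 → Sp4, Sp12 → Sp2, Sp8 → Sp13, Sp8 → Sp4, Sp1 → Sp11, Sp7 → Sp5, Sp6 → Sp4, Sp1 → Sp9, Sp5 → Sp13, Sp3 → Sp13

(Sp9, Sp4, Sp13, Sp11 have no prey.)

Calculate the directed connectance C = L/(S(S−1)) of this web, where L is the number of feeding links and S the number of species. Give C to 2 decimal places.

The web has S = 13 species and L = 22 feeding links.
C = L / (S(S−1)) = 22 / 156 = 0.1410 ≈ 0.14.

C = 0.14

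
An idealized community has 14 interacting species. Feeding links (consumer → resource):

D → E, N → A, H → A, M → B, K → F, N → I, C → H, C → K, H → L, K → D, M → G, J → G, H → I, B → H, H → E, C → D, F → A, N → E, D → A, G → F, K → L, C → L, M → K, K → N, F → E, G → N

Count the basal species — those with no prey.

Basal species (no prey listed): L, E, I, A.
Count: 4.

4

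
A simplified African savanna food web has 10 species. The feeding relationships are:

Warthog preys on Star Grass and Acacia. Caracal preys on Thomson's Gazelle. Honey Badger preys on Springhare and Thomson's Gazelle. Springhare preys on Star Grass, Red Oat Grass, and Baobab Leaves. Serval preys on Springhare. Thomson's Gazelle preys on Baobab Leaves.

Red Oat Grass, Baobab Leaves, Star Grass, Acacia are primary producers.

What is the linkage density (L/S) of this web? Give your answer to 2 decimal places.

L/S = 1.00

There are L = 10 links among S = 10 species.
L/S = 10/10 = 1.0000 ≈ 1.00.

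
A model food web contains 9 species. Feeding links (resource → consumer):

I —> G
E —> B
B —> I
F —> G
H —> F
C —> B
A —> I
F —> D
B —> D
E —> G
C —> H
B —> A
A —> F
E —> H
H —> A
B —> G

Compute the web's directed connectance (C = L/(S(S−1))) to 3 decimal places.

C = 0.222

The web has S = 9 species and L = 16 feeding links.
C = L / (S(S−1)) = 16 / 72 = 0.2222 ≈ 0.222.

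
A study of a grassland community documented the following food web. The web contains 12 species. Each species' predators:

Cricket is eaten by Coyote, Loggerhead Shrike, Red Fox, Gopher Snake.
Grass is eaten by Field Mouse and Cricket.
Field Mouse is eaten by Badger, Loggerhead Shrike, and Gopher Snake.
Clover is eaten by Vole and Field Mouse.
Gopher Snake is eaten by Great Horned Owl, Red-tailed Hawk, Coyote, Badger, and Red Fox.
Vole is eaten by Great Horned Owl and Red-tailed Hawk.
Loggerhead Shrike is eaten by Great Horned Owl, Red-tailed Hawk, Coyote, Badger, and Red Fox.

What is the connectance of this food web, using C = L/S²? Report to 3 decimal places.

The web has S = 12 species and L = 23 feeding links.
C = L / S² = 23 / 144 = 0.1597 ≈ 0.160.

C = 0.160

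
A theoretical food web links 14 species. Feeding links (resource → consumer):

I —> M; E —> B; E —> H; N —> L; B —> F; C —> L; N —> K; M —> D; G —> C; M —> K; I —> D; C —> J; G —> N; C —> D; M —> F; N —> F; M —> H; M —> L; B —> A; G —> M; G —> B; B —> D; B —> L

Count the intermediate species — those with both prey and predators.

4

Intermediate species (has both prey and predators): C, M, N, B.
Count: 4.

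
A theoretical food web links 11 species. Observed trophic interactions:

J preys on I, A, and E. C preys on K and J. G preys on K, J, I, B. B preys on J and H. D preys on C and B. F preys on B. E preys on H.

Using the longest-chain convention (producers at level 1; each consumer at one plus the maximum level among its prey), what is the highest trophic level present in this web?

Producers (level 1): I, K, H, A.
H → E → J → B → G gives G level 5.
No species has a prey at level 5, so no species reaches level 6.

5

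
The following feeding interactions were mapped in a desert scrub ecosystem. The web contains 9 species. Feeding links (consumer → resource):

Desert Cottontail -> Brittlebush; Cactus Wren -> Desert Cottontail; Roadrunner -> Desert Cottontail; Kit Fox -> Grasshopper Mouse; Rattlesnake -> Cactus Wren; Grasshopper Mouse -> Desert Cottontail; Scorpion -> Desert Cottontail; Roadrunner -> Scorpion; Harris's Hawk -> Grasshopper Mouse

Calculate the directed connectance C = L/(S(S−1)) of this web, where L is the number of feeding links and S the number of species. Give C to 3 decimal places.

The web has S = 9 species and L = 9 feeding links.
C = L / (S(S−1)) = 9 / 72 = 0.1250 ≈ 0.125.

C = 0.125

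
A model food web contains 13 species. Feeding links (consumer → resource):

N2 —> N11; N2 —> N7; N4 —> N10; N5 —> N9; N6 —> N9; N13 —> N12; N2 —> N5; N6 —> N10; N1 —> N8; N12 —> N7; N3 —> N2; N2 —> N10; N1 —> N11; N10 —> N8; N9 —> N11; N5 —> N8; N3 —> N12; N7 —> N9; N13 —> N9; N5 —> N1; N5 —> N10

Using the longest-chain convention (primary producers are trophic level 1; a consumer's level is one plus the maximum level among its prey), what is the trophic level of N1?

Trophic level 2

N11 is a producer → level 1.
N1 eats N11 (level 1); other prey at levels: N8 1 → level 2.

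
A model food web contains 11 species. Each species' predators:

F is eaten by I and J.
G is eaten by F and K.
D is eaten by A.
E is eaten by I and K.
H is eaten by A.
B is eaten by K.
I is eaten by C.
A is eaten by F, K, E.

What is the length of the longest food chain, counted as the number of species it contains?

One longest chain: H → A → E → I → C.
It has 5 species and 4 links.

5 species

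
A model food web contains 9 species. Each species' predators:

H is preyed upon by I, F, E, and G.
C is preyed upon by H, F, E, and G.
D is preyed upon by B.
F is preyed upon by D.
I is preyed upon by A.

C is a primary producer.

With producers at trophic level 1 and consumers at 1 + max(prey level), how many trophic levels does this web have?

Producers (level 1): C.
C → H → F → D → B gives B level 5.
No species has a prey at level 5, so no species reaches level 6.

5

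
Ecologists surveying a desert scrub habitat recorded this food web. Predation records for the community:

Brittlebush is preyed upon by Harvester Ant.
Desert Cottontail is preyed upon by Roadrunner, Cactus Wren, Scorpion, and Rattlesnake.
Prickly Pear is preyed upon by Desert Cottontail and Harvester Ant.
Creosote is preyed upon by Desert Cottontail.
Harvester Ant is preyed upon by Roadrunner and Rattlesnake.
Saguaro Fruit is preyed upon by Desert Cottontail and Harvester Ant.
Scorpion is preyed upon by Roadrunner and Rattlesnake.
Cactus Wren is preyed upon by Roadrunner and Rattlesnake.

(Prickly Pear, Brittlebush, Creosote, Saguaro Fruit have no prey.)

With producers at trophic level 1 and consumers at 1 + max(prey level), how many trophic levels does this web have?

4

Producers (level 1): Prickly Pear, Brittlebush, Creosote, Saguaro Fruit.
Prickly Pear → Desert Cottontail → Scorpion → Roadrunner gives Roadrunner level 4.
No species has a prey at level 4, so no species reaches level 5.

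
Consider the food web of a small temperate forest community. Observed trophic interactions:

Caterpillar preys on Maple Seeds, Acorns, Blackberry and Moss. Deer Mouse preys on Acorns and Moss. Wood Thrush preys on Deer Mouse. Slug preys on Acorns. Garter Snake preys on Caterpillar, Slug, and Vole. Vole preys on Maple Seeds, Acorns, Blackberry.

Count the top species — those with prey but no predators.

2

Top species (has prey, but nothing eats it): Wood Thrush, Garter Snake.
Count: 2.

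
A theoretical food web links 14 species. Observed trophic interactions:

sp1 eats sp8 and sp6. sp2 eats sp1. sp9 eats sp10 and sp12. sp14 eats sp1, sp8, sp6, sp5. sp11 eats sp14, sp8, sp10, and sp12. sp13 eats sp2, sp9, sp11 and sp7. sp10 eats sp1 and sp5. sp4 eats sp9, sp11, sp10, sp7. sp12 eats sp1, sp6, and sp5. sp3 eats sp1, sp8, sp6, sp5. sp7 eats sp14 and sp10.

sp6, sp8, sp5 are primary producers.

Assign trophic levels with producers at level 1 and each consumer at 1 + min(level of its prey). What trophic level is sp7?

sp5 is a producer → level 1.
sp10 eats sp5 → level 2.
sp7 eats sp10 → level 3.
No prey of sp7 is below level 2, so 3 is the minimum.

Trophic level 3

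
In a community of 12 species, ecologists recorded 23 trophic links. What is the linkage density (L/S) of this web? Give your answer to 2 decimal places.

L/S = 1.92

There are L = 23 links among S = 12 species.
L/S = 23/12 = 1.9167 ≈ 1.92.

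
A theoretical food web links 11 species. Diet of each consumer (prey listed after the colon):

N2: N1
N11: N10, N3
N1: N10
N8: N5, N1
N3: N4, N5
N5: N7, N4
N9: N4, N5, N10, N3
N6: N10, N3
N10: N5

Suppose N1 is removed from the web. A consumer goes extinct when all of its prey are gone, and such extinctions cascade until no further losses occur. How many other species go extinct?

1

Remove N1.
Round 1: N2 (all prey gone) → extinct.
No further losses. Total secondary extinctions: 1.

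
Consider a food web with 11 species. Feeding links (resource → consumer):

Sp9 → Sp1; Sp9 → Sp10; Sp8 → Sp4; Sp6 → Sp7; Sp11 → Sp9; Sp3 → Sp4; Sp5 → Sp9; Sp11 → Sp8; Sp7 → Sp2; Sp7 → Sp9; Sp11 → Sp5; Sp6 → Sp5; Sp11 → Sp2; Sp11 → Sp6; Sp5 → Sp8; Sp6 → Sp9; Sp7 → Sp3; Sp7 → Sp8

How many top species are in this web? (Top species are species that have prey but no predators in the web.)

4

Top species (has prey, but nothing eats it): Sp2, Sp1, Sp10, Sp4.
Count: 4.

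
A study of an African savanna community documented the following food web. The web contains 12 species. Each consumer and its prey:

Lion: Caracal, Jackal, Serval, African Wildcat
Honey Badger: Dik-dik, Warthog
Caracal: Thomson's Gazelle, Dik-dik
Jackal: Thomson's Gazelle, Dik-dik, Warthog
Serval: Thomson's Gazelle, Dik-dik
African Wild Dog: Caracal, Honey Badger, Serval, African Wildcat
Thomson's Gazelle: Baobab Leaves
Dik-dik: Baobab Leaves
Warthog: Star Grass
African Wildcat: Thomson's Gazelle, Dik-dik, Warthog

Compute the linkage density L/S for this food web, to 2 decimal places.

There are L = 23 links among S = 12 species.
L/S = 23/12 = 1.9167 ≈ 1.92.

L/S = 1.92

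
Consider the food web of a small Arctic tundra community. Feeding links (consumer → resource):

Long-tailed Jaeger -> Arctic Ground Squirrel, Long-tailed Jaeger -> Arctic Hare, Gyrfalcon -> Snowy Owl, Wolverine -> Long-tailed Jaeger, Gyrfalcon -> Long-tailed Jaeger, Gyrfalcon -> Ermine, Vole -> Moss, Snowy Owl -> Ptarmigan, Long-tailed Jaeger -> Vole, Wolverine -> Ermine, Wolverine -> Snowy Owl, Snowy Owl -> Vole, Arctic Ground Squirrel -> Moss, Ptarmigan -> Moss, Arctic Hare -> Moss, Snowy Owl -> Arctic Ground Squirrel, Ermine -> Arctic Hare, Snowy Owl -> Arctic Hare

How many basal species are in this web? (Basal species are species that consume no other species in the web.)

Basal species (no prey listed): Moss.
Count: 1.

1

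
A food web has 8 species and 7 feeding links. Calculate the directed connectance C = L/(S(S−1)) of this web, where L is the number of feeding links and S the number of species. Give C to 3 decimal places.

The web has S = 8 species and L = 7 feeding links.
C = L / (S(S−1)) = 7 / 56 = 0.1250 ≈ 0.125.

C = 0.125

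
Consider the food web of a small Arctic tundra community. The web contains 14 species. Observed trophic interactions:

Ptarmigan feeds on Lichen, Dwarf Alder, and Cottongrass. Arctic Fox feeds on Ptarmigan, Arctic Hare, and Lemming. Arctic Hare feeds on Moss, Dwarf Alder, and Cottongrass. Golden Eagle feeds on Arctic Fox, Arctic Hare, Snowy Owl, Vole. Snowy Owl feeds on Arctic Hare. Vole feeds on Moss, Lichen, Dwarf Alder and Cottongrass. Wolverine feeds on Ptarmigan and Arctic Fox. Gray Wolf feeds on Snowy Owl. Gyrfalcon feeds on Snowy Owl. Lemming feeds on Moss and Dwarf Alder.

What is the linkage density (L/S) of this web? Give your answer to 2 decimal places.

There are L = 24 links among S = 14 species.
L/S = 24/14 = 1.7143 ≈ 1.71.

L/S = 1.71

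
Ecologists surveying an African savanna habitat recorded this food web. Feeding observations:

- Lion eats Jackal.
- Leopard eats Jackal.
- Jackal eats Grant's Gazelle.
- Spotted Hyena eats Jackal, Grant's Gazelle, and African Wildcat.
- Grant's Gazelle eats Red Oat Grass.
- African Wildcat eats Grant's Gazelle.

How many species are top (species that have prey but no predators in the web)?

Top species (has prey, but nothing eats it): Leopard, Spotted Hyena, Lion.
Count: 3.

3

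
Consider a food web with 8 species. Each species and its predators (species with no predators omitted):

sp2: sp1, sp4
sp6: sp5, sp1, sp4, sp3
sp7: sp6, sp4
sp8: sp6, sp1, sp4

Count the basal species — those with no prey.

Basal species (no prey listed): sp8, sp2, sp7.
Count: 3.

3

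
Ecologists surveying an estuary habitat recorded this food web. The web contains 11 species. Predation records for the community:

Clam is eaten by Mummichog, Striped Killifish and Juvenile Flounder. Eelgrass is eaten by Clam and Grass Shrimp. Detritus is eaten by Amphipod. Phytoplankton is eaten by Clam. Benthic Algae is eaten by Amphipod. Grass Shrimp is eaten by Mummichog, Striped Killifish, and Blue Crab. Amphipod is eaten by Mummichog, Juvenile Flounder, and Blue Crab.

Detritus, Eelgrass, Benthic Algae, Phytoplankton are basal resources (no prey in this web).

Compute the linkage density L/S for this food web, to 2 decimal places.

L/S = 1.27

There are L = 14 links among S = 11 species.
L/S = 14/11 = 1.2727 ≈ 1.27.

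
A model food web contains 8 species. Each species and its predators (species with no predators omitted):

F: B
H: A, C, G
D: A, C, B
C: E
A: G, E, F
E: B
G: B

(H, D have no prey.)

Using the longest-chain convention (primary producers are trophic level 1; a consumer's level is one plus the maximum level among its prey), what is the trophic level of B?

Trophic level 4

H is a producer → level 1.
A eats H (level 1); other prey at levels: D 1 → level 2.
G eats A (level 2); other prey at levels: H 1 → level 3.
B eats G (level 3); other prey at levels: D 1, E 3, F 3 → level 4.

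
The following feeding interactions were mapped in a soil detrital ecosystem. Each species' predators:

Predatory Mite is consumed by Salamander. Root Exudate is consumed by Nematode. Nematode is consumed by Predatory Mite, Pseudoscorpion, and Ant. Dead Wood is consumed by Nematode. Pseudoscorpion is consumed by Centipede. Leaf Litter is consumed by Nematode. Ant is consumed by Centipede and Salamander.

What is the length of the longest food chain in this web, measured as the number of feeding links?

One longest chain: Root Exudate → Nematode → Ant → Salamander.
It has 4 species and 3 links.

3 links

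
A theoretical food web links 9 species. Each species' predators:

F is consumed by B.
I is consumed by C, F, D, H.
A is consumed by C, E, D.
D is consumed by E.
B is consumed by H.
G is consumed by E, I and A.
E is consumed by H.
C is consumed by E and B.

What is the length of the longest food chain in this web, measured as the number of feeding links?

One longest chain: G → A → D → E → H.
It has 5 species and 4 links.

4 links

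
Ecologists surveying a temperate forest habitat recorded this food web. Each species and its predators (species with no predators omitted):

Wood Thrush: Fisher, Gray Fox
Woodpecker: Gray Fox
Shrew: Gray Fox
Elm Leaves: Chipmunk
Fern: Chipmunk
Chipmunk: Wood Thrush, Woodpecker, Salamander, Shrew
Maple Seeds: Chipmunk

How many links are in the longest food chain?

3 links

One longest chain: Elm Leaves → Chipmunk → Wood Thrush → Fisher.
It has 4 species and 3 links.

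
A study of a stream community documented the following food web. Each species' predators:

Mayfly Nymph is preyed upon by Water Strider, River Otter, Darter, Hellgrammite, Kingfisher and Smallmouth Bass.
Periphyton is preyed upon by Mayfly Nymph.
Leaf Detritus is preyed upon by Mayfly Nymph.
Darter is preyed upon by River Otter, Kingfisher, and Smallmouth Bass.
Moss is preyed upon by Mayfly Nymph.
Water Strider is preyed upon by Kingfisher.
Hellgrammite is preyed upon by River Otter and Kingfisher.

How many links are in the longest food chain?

3 links

One longest chain: Periphyton → Mayfly Nymph → Hellgrammite → River Otter.
It has 4 species and 3 links.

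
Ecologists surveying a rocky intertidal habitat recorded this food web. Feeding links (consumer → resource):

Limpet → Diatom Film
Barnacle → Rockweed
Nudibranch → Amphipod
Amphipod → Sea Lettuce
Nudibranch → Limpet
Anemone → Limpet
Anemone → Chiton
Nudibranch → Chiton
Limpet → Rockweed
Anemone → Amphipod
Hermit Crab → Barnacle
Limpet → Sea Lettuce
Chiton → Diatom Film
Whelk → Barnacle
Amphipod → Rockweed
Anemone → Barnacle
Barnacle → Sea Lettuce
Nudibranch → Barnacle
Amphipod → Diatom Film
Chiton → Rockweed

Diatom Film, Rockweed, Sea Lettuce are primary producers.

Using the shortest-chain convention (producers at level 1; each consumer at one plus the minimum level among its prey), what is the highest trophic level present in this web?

3

Producers (level 1): Diatom Film, Rockweed, Sea Lettuce.
Following each consumer down to its lowest-level prey: Rockweed → Barnacle → Whelk (levels 1 through 3).
All prey of Whelk (Barnacle 2) are at level 2 or above, so Whelk is at level 1 + 2 = 3.
Every consumer has at least one prey at level 2 or below, so none exceeds level 3.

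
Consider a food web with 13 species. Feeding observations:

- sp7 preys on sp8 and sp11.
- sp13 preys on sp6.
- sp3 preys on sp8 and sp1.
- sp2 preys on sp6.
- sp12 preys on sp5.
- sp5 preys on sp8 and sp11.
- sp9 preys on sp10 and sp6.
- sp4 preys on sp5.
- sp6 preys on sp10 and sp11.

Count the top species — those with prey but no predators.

7

Top species (has prey, but nothing eats it): sp7, sp3, sp13, sp12, sp2, sp9, sp4.
Count: 7.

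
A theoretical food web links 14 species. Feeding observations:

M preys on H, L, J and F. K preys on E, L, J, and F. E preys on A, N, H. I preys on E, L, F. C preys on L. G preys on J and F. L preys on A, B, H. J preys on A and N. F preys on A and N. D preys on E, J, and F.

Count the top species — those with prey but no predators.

Top species (has prey, but nothing eats it): C, G, I, M, K, D.
Count: 6.

6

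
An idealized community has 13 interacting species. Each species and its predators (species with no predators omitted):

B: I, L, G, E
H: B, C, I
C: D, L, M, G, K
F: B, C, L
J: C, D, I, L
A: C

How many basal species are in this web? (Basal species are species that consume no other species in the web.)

Basal species (no prey listed): H, F, A, J.
Count: 4.

4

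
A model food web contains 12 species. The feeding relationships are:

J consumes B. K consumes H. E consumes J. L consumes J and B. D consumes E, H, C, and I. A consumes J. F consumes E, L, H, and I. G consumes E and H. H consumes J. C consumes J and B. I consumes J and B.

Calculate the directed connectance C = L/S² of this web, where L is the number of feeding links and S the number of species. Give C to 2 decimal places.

C = 0.15

The web has S = 12 species and L = 21 feeding links.
C = L / S² = 21 / 144 = 0.1458 ≈ 0.15.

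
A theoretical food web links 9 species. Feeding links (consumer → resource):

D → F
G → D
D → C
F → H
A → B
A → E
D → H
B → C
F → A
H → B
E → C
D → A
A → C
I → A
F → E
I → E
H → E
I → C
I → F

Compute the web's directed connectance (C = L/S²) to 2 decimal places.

The web has S = 9 species and L = 19 feeding links.
C = L / S² = 19 / 81 = 0.2346 ≈ 0.23.

C = 0.23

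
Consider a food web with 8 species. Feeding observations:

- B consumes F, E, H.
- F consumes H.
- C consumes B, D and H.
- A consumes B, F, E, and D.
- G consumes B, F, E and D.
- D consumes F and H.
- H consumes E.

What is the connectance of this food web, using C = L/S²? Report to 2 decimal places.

The web has S = 8 species and L = 18 feeding links.
C = L / S² = 18 / 64 = 0.2812 ≈ 0.28.

C = 0.28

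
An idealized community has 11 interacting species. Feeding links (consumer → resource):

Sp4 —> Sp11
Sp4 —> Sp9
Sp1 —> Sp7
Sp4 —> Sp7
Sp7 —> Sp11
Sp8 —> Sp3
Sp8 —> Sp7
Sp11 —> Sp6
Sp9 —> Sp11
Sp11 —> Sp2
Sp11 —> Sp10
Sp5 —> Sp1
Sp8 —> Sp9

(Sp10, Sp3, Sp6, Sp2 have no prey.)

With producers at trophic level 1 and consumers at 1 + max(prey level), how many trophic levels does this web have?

Producers (level 1): Sp10, Sp3, Sp6, Sp2.
Sp10 → Sp11 → Sp7 → Sp1 → Sp5 gives Sp5 level 5.
No species has a prey at level 5, so no species reaches level 6.

5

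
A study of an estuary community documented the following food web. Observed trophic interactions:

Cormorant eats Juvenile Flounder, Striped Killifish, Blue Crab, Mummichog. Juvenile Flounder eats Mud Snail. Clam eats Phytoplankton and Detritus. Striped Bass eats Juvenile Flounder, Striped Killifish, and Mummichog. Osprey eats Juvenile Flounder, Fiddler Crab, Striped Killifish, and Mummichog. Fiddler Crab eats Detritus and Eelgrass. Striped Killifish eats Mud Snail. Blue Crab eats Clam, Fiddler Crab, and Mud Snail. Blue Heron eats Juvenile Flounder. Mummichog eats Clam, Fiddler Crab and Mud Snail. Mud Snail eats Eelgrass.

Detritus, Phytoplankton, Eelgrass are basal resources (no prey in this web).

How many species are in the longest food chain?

4 species

One longest chain: Eelgrass → Mud Snail → Juvenile Flounder → Osprey.
It has 4 species and 3 links.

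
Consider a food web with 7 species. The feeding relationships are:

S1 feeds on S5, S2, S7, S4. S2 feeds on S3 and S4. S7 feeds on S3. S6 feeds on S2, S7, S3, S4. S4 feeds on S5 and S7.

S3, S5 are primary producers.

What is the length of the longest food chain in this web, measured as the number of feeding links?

4 links

One longest chain: S3 → S7 → S4 → S2 → S1.
It has 5 species and 4 links.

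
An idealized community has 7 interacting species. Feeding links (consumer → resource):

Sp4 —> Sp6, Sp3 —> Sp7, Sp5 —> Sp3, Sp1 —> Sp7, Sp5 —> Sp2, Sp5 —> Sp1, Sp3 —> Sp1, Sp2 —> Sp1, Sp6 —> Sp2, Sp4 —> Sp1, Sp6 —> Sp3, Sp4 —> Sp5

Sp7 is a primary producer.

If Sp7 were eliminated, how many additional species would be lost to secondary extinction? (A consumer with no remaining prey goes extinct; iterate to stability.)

Remove Sp7.
Round 1: Sp1 (all prey gone) → extinct.
Round 2: Sp3 (all prey gone), Sp2 (all prey gone) → extinct.
Round 3: Sp5 (all prey gone), Sp6 (all prey gone) → extinct.
Round 4: Sp4 (all prey gone) → extinct.
No further losses. Total secondary extinctions: 6.

6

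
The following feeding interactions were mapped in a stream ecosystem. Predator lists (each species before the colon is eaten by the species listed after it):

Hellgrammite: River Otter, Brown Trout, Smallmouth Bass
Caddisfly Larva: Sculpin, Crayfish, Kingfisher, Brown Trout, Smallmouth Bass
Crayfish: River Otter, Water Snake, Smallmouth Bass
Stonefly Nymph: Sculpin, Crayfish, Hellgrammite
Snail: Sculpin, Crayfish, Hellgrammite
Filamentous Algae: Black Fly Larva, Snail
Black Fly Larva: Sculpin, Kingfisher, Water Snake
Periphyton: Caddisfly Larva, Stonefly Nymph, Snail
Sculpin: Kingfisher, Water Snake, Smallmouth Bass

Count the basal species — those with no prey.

2

Basal species (no prey listed): Periphyton, Filamentous Algae.
Count: 2.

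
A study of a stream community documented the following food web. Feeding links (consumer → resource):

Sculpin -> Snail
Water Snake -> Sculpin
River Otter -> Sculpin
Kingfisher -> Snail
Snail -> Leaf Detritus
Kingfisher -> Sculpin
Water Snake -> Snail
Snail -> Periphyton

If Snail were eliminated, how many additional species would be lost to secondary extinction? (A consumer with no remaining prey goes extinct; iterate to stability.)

4

Remove Snail.
Round 1: Sculpin (all prey gone) → extinct.
Round 2: Kingfisher (all prey gone), River Otter (all prey gone), Water Snake (all prey gone) → extinct.
No further losses. Total secondary extinctions: 4.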